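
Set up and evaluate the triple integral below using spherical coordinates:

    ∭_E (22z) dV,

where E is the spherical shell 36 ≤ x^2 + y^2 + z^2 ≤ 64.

In spherical coordinates, x = ρ sin(φ) cos(θ), y = ρ sin(φ) sin(θ), z = ρ cos(φ), and dV = ρ^2 sin(φ) dρ dφ dθ.

The integrand becomes 22ρ cos(φ), so

    ∭_E (22z) dV = ∫_{0}^{2π} ∫_{0}^{π} ∫_{6}^{8} (22ρ cos(φ)) · ρ^2 sin(φ) dρ dφ dθ.

Inner (ρ): 7700sin(2φ).
Middle (φ): 0.
Outer (θ): 0.

Therefore the triple integral equals 0.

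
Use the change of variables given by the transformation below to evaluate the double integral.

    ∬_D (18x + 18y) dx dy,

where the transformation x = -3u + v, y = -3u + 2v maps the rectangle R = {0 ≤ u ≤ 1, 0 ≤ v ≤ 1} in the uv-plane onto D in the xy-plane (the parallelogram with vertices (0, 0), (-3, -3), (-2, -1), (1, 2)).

Compute the Jacobian determinant of (x, y) with respect to (u, v):

    ∂(x,y)/∂(u,v) = | -3  1 | = (-3)(2) - (1)(-3) = -3.
                   | -3  2 |

Its absolute value is |J| = 3 (the area scaling factor).

Substituting x = -3u + v, y = -3u + 2v into the integrand,

    18x + 18y → -108u + 54v,

so the integral becomes

    ∬_R (-108u + 54v) · |J| du dv = ∫_0^1 ∫_0^1 (-324u + 162v) dv du.

Inner (v): 81 - 324u.
Outer (u): -81.

Therefore ∬_D (18x + 18y) dx dy = -81.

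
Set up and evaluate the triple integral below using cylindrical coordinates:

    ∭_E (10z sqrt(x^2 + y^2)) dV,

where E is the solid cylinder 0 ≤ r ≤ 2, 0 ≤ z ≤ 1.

In cylindrical coordinates, x = r cos(θ), y = r sin(θ), z = z, and dV = r dr dθ dz.

The integrand becomes 10r z, so

    ∭_E (10z sqrt(x^2 + y^2)) dV = ∫_{0}^{2π} ∫_{0}^{2} ∫_{0}^{1} (10r z) · r dz dr dθ.

Inner (z): 5r^2.
Middle (r from 0 to 2): 40/3.
Outer (θ): 80π/3.

Therefore the triple integral equals 80π/3.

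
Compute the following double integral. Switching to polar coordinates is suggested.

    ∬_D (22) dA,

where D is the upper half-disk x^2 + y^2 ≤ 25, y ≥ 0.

The region D is 0 ≤ r ≤ 5, 0 ≤ θ ≤ π in polar coordinates, where x = r cos(θ), y = r sin(θ), and dA = r dr dθ.

Under the substitution, the integrand becomes 22, so

    ∬_D (22) dA = ∫_{0}^{π} ∫_{0}^{5} (22) · r dr dθ.

Inner integral (in r): ∫_{0}^{5} (22) · r dr = 275.

Outer integral (in θ): ∫_{0}^{π} (275) dθ = 275π.

Therefore ∬_D (22) dA = 275π.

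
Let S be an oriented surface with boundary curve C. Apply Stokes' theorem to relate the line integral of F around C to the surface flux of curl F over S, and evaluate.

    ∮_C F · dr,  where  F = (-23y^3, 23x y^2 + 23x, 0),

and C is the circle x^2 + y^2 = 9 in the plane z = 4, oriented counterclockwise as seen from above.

Let S be the flat disk x^2 + y^2 ≤ 9 in the plane z = 4, with upward unit normal n̂ = ẑ. By Stokes' theorem,

    ∮_C F · dr = ∬_S (∇ × F) · n̂ dS = ∬_D (curl F)_z dA,

where D is the disk x^2 + y^2 ≤ 9.

Compute the curl of F = (-23y^3, 23x y^2 + 23x, 0):
    (∇ × F)_x = ∂F_z/∂y - ∂F_y/∂z = 0,
    (∇ × F)_y = ∂F_x/∂z - ∂F_z/∂x = 0,
    (∇ × F)_z = ∂F_y/∂x - ∂F_x/∂y = 92y^2 + 23.

On z = 4, (curl F)_z = 92y^2 + 23.

Convert to polar (x = r cos θ, y = r sin θ, dA = r dr dθ); the integrand becomes 92r^2sin(θ)^2 + 23, so

    ∬_D (curl F)_z dA = ∫_0^{2π} ∫_0^{3} (92r^2sin(θ)^2 + 23) · r dr dθ.

Inner (r from 0 to 3): 1863sin(θ)^2 + 207/2.
Outer (θ from 0 to 2π): 2070π.

Therefore ∮_C F · dr = 2070π.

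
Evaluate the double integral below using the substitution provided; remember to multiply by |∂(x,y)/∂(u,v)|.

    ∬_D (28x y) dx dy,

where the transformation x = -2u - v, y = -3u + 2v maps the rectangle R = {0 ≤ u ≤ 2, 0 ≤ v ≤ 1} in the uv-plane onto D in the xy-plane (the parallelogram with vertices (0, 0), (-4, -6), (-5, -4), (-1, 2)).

Compute the Jacobian determinant of (x, y) with respect to (u, v):

    ∂(x,y)/∂(u,v) = | -2  -1 | = (-2)(2) - (-1)(-3) = -7.
                   | -3  2 |

Its absolute value is |J| = 7 (the area scaling factor).

Substituting x = -2u - v, y = -3u + 2v into the integrand,

    28x y → 168u^2 - 28u v - 56v^2,

so the integral becomes

    ∬_R (168u^2 - 28u v - 56v^2) · |J| du dv = ∫_0^2 ∫_0^1 (1176u^2 - 196u v - 392v^2) dv du.

Inner (v): 1176u^2 - 98u - 392/3.
Outer (u): 8036/3.

Therefore ∬_D (28x y) dx dy = 8036/3.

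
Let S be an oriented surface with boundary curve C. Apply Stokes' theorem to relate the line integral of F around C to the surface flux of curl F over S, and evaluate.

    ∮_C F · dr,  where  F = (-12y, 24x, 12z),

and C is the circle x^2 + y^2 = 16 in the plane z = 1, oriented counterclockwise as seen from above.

Let S be the flat disk x^2 + y^2 ≤ 16 in the plane z = 1, with upward unit normal n̂ = ẑ. By Stokes' theorem,

    ∮_C F · dr = ∬_S (∇ × F) · n̂ dS = ∬_D (curl F)_z dA,

where D is the disk x^2 + y^2 ≤ 16.

Compute the curl of F = (-12y, 24x, 12z):
    (∇ × F)_x = ∂F_z/∂y - ∂F_y/∂z = 0,
    (∇ × F)_y = ∂F_x/∂z - ∂F_z/∂x = 0,
    (∇ × F)_z = ∂F_y/∂x - ∂F_x/∂y = 36.

On z = 1, (curl F)_z = 36.

Convert to polar (x = r cos θ, y = r sin θ, dA = r dr dθ); the integrand becomes 36, so

    ∬_D (curl F)_z dA = ∫_0^{2π} ∫_0^{4} (36) · r dr dθ.

Inner (r from 0 to 4): 288.
Outer (θ from 0 to 2π): 576π.

Therefore ∮_C F · dr = 576π.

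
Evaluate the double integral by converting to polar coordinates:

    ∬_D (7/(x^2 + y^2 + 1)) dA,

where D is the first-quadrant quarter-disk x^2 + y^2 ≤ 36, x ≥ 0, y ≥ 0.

The region D is 0 ≤ r ≤ 6, 0 ≤ θ ≤ π/2 in polar coordinates, where x = r cos(θ), y = r sin(θ), and dA = r dr dθ.

Under the substitution, the integrand becomes 7/(r^2 + 1), so

    ∬_D (7/(x^2 + y^2 + 1)) dA = ∫_{0}^{π/2} ∫_{0}^{6} (7/(r^2 + 1)) · r dr dθ.

Inner integral (in r): ∫_{0}^{6} (7/(r^2 + 1)) · r dr = 7log(37)/2.

Outer integral (in θ): ∫_{0}^{π/2} (7log(37)/2) dθ = 7π log(37)/4.

Therefore ∬_D (7/(x^2 + y^2 + 1)) dA = 7π log(37)/4.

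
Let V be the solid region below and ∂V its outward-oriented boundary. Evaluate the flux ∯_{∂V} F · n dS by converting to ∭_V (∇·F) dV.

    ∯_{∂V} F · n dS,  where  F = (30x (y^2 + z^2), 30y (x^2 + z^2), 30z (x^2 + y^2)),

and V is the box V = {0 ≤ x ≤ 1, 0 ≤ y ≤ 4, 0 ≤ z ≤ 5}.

By the divergence theorem,

    ∯_{∂V} F · n dS = ∭_V (∇ · F) dV.

Compute the divergence:
    ∇ · F = ∂F_x/∂x + ∂F_y/∂y + ∂F_z/∂z = 30y^2 + 30z^2 + 30x^2 + 30z^2 + 30x^2 + 30y^2 = 60x^2 + 60y^2 + 60z^2.

V is a rectangular box, so dV = dx dy dz with 0 ≤ x ≤ 1, 0 ≤ y ≤ 4, 0 ≤ z ≤ 5.

Integrate (60x^2 + 60y^2 + 60z^2) over V as an iterated integral:

    ∭_V (∇·F) dV = ∫_0^{1} ∫_0^{4} ∫_0^{5} (60x^2 + 60y^2 + 60z^2) dz dy dx.

Inner (z from 0 to 5): 300x^2 + 300y^2 + 2500.
Middle (y from 0 to 4): 1200x^2 + 16400.
Outer (x from 0 to 1): 16800.

Therefore ∯_{∂V} F · n dS = 16800.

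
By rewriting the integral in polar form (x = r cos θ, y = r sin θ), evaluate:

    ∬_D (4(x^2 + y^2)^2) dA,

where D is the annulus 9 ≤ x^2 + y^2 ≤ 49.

The region D is 3 ≤ r ≤ 7, 0 ≤ θ ≤ 2π in polar coordinates, where x = r cos(θ), y = r sin(θ), and dA = r dr dθ.

Under the substitution, the integrand becomes 4r^4, so

    ∬_D (4(x^2 + y^2)^2) dA = ∫_{0}^{2π} ∫_{3}^{7} (4r^4) · r dr dθ.

Inner integral (in r): ∫_{3}^{7} (4r^4) · r dr = 233840/3.

Outer integral (in θ): ∫_{0}^{2π} (233840/3) dθ = 467680π/3.

Therefore ∬_D (4(x^2 + y^2)^2) dA = 467680π/3.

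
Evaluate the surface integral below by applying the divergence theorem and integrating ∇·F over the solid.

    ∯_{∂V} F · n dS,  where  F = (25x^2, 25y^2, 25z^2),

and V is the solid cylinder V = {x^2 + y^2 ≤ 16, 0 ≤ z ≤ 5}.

By the divergence theorem,

    ∯_{∂V} F · n dS = ∭_V (∇ · F) dV.

Compute the divergence:
    ∇ · F = ∂F_x/∂x + ∂F_y/∂y + ∂F_z/∂z = 50x + 50y + 50z.

In cylindrical coordinates, x = r cos(θ), y = r sin(θ), z = z, dV = r dr dθ dz, with 0 ≤ r ≤ 4, 0 ≤ θ ≤ 2π, 0 ≤ z ≤ 5.

The integrand, after substitution and multiplying by the volume element, becomes (50sqrt(2)r sin(θ + π/4) + 50z) · r, so

    ∭_V (∇·F) dV = ∫_0^{2π} ∫_0^{4} ∫_0^{5} (50sqrt(2)r sin(θ + π/4) + 50z) · r dz dr dθ.

Inner (z from 0 to 5): 125r (2sqrt(2)r sin(θ + π/4) + 5).
Middle (r from 0 to 4): 16000sqrt(2)sin(θ + π/4)/3 + 5000.
Outer (θ from 0 to 2π): 10000π.

Therefore ∯_{∂V} F · n dS = 10000π.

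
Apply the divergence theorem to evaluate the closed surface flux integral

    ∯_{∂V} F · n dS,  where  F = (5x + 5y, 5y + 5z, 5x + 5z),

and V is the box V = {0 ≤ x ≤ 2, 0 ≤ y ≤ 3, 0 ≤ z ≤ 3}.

By the divergence theorem,

    ∯_{∂V} F · n dS = ∭_V (∇ · F) dV.

Compute the divergence:
    ∇ · F = ∂F_x/∂x + ∂F_y/∂y + ∂F_z/∂z = 5 + 5 + 5 = 15.

V is a rectangular box, so dV = dx dy dz with 0 ≤ x ≤ 2, 0 ≤ y ≤ 3, 0 ≤ z ≤ 3.

Integrate (15) over V as an iterated integral:

    ∭_V (∇·F) dV = ∫_0^{2} ∫_0^{3} ∫_0^{3} (15) dz dy dx.

Inner (z from 0 to 3): 45.
Middle (y from 0 to 3): 135.
Outer (x from 0 to 2): 270.

Therefore ∯_{∂V} F · n dS = 270.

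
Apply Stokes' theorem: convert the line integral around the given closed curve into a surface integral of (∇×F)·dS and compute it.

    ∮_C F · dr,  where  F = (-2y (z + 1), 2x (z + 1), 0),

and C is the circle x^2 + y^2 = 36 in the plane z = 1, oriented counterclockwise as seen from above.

Let S be the flat disk x^2 + y^2 ≤ 36 in the plane z = 1, with upward unit normal n̂ = ẑ. By Stokes' theorem,

    ∮_C F · dr = ∬_S (∇ × F) · n̂ dS = ∬_D (curl F)_z dA,

where D is the disk x^2 + y^2 ≤ 36.

Compute the curl of F = (-2y (z + 1), 2x (z + 1), 0):
    (∇ × F)_x = ∂F_z/∂y - ∂F_y/∂z = -2x,
    (∇ × F)_y = ∂F_x/∂z - ∂F_z/∂x = -2y,
    (∇ × F)_z = ∂F_y/∂x - ∂F_x/∂y = 4z + 4.

On z = 1, (curl F)_z = 8.

Convert to polar (x = r cos θ, y = r sin θ, dA = r dr dθ); the integrand becomes 8, so

    ∬_D (curl F)_z dA = ∫_0^{2π} ∫_0^{6} (8) · r dr dθ.

Inner (r from 0 to 6): 144.
Outer (θ from 0 to 2π): 288π.

Therefore ∮_C F · dr = 288π.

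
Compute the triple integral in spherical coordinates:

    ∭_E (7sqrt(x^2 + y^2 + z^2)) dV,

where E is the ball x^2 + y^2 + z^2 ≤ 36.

In spherical coordinates, x = ρ sin(φ) cos(θ), y = ρ sin(φ) sin(θ), z = ρ cos(φ), and dV = ρ^2 sin(φ) dρ dφ dθ.

The integrand becomes 7ρ, so

    ∭_E (7sqrt(x^2 + y^2 + z^2)) dV = ∫_{0}^{2π} ∫_{0}^{π} ∫_{0}^{6} (7ρ) · ρ^2 sin(φ) dρ dφ dθ.

Inner (ρ): 2268sin(φ).
Middle (φ): 4536.
Outer (θ): 9072π.

Therefore the triple integral equals 9072π.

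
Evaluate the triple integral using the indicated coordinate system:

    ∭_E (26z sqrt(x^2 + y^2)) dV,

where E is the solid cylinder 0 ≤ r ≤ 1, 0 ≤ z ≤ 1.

In cylindrical coordinates, x = r cos(θ), y = r sin(θ), z = z, and dV = r dr dθ dz.

The integrand becomes 26r z, so

    ∭_E (26z sqrt(x^2 + y^2)) dV = ∫_{0}^{2π} ∫_{0}^{1} ∫_{0}^{1} (26r z) · r dz dr dθ.

Inner (z): 13r^2.
Middle (r from 0 to 1): 13/3.
Outer (θ): 26π/3.

Therefore the triple integral equals 26π/3.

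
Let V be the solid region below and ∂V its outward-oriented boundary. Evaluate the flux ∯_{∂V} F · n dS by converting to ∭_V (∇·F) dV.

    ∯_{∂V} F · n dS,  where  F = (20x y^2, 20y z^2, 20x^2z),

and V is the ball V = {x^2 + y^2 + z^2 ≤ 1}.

By the divergence theorem,

    ∯_{∂V} F · n dS = ∭_V (∇ · F) dV.

Compute the divergence:
    ∇ · F = ∂F_x/∂x + ∂F_y/∂y + ∂F_z/∂z = 20y^2 + 20z^2 + 20x^2 = 20x^2 + 20y^2 + 20z^2.

In spherical coordinates, x = ρ sin(φ) cos(θ), y = ρ sin(φ) sin(θ), z = ρ cos(φ), dV = ρ^2 sin(φ) dρ dφ dθ, with 0 ≤ ρ ≤ 1, 0 ≤ φ ≤ π, 0 ≤ θ ≤ 2π.

The integrand, after substitution and multiplying by the volume element, becomes (20ρ^2) · ρ^2 sin(φ), so

    ∭_V (∇·F) dV = ∫_0^{2π} ∫_0^{π} ∫_0^{1} (20ρ^2) · ρ^2 sin(φ) dρ dφ dθ.

Inner (ρ from 0 to 1): 4sin(φ).
Middle (φ from 0 to π): 8.
Outer (θ from 0 to 2π): 16π.

Therefore ∯_{∂V} F · n dS = 16π.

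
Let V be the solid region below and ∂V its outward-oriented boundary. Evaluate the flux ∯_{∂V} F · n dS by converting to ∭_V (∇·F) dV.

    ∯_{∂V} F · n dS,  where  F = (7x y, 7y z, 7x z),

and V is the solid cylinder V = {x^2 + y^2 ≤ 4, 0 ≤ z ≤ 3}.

By the divergence theorem,

    ∯_{∂V} F · n dS = ∭_V (∇ · F) dV.

Compute the divergence:
    ∇ · F = ∂F_x/∂x + ∂F_y/∂y + ∂F_z/∂z = 7y + 7z + 7x = 7x + 7y + 7z.

In cylindrical coordinates, x = r cos(θ), y = r sin(θ), z = z, dV = r dr dθ dz, with 0 ≤ r ≤ 2, 0 ≤ θ ≤ 2π, 0 ≤ z ≤ 3.

The integrand, after substitution and multiplying by the volume element, becomes (7sqrt(2)r sin(θ + π/4) + 7z) · r, so

    ∭_V (∇·F) dV = ∫_0^{2π} ∫_0^{2} ∫_0^{3} (7sqrt(2)r sin(θ + π/4) + 7z) · r dz dr dθ.

Inner (z from 0 to 3): 21r (2sqrt(2)r sin(θ + π/4) + 3)/2.
Middle (r from 0 to 2): 56sqrt(2)sin(θ + π/4) + 63.
Outer (θ from 0 to 2π): 126π.

Therefore ∯_{∂V} F · n dS = 126π.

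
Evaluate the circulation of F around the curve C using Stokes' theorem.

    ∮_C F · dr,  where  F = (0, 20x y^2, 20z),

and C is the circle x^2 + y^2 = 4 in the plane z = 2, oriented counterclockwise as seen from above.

Let S be the flat disk x^2 + y^2 ≤ 4 in the plane z = 2, with upward unit normal n̂ = ẑ. By Stokes' theorem,

    ∮_C F · dr = ∬_S (∇ × F) · n̂ dS = ∬_D (curl F)_z dA,

where D is the disk x^2 + y^2 ≤ 4.

Compute the curl of F = (0, 20x y^2, 20z):
    (∇ × F)_x = ∂F_z/∂y - ∂F_y/∂z = 0,
    (∇ × F)_y = ∂F_x/∂z - ∂F_z/∂x = 0,
    (∇ × F)_z = ∂F_y/∂x - ∂F_x/∂y = 20y^2.

On z = 2, (curl F)_z = 20y^2.

Convert to polar (x = r cos θ, y = r sin θ, dA = r dr dθ); the integrand becomes 20r^2sin(θ)^2, so

    ∬_D (curl F)_z dA = ∫_0^{2π} ∫_0^{2} (20r^2sin(θ)^2) · r dr dθ.

Inner (r from 0 to 2): 80sin(θ)^2.
Outer (θ from 0 to 2π): 80π.

Therefore ∮_C F · dr = 80π.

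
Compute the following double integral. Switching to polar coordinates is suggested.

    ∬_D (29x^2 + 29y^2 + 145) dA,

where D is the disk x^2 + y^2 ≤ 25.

The region D is 0 ≤ r ≤ 5, 0 ≤ θ ≤ 2π in polar coordinates, where x = r cos(θ), y = r sin(θ), and dA = r dr dθ.

Under the substitution, the integrand becomes 29r^2 + 145, so

    ∬_D (29x^2 + 29y^2 + 145) dA = ∫_{0}^{2π} ∫_{0}^{5} (29r^2 + 145) · r dr dθ.

Inner integral (in r): ∫_{0}^{5} (29r^2 + 145) · r dr = 25375/4.

Outer integral (in θ): ∫_{0}^{2π} (25375/4) dθ = 25375π/2.

Therefore ∬_D (29x^2 + 29y^2 + 145) dA = 25375π/2.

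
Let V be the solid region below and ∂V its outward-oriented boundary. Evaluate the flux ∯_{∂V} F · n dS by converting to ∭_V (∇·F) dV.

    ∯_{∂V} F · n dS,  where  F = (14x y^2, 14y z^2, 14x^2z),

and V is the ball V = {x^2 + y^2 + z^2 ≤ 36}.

By the divergence theorem,

    ∯_{∂V} F · n dS = ∭_V (∇ · F) dV.

Compute the divergence:
    ∇ · F = ∂F_x/∂x + ∂F_y/∂y + ∂F_z/∂z = 14y^2 + 14z^2 + 14x^2 = 14x^2 + 14y^2 + 14z^2.

In spherical coordinates, x = ρ sin(φ) cos(θ), y = ρ sin(φ) sin(θ), z = ρ cos(φ), dV = ρ^2 sin(φ) dρ dφ dθ, with 0 ≤ ρ ≤ 6, 0 ≤ φ ≤ π, 0 ≤ θ ≤ 2π.

The integrand, after substitution and multiplying by the volume element, becomes (14ρ^2) · ρ^2 sin(φ), so

    ∭_V (∇·F) dV = ∫_0^{2π} ∫_0^{π} ∫_0^{6} (14ρ^2) · ρ^2 sin(φ) dρ dφ dθ.

Inner (ρ from 0 to 6): 108864sin(φ)/5.
Middle (φ from 0 to π): 217728/5.
Outer (θ from 0 to 2π): 435456π/5.

Therefore ∯_{∂V} F · n dS = 435456π/5.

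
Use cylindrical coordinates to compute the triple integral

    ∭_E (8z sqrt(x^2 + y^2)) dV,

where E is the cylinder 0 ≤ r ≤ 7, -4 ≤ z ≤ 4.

In cylindrical coordinates, x = r cos(θ), y = r sin(θ), z = z, and dV = r dr dθ dz.

The integrand becomes 8r z, so

    ∭_E (8z sqrt(x^2 + y^2)) dV = ∫_{0}^{2π} ∫_{0}^{7} ∫_{-4}^{4} (8r z) · r dz dr dθ.

Inner (z): 0.
Middle (r from 0 to 7): 0.
Outer (θ): 0.

Therefore the triple integral equals 0.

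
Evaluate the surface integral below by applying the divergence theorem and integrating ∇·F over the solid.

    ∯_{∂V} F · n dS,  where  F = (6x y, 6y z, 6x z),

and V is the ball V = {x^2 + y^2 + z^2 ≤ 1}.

By the divergence theorem,

    ∯_{∂V} F · n dS = ∭_V (∇ · F) dV.

Compute the divergence:
    ∇ · F = ∂F_x/∂x + ∂F_y/∂y + ∂F_z/∂z = 6y + 6z + 6x = 6x + 6y + 6z.

In spherical coordinates, x = ρ sin(φ) cos(θ), y = ρ sin(φ) sin(θ), z = ρ cos(φ), dV = ρ^2 sin(φ) dρ dφ dθ, with 0 ≤ ρ ≤ 1, 0 ≤ φ ≤ π, 0 ≤ θ ≤ 2π.

The integrand, after substitution and multiplying by the volume element, becomes (6ρ (sqrt(2)sin(φ)sin(θ + π/4) + cos(φ))) · ρ^2 sin(φ), so

    ∭_V (∇·F) dV = ∫_0^{2π} ∫_0^{π} ∫_0^{1} (6ρ (sqrt(2)sin(φ)sin(θ + π/4) + cos(φ))) · ρ^2 sin(φ) dρ dφ dθ.

Inner (ρ from 0 to 1): 3(sqrt(2)sin(φ)sin(θ + π/4) + cos(φ))sin(φ)/2.
Middle (φ from 0 to π): 3sqrt(2)π sin(θ + π/4)/4.
Outer (θ from 0 to 2π): 0.

Therefore ∯_{∂V} F · n dS = 0.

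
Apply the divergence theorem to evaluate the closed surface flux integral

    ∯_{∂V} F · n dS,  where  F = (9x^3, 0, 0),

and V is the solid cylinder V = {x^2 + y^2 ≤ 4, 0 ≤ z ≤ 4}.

By the divergence theorem,

    ∯_{∂V} F · n dS = ∭_V (∇ · F) dV.

Compute the divergence:
    ∇ · F = ∂F_x/∂x + ∂F_y/∂y + ∂F_z/∂z = 27x^2 + 0 + 0 = 27x^2.

In cylindrical coordinates, x = r cos(θ), y = r sin(θ), z = z, dV = r dr dθ dz, with 0 ≤ r ≤ 2, 0 ≤ θ ≤ 2π, 0 ≤ z ≤ 4.

The integrand, after substitution and multiplying by the volume element, becomes (27r^2cos(θ)^2) · r, so

    ∭_V (∇·F) dV = ∫_0^{2π} ∫_0^{2} ∫_0^{4} (27r^2cos(θ)^2) · r dz dr dθ.

Inner (z from 0 to 4): 108r^3cos(θ)^2.
Middle (r from 0 to 2): 432cos(θ)^2.
Outer (θ from 0 to 2π): 432π.

Therefore ∯_{∂V} F · n dS = 432π.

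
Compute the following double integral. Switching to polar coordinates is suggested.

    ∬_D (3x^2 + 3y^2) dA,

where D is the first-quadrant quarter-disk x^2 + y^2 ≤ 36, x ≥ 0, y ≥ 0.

The region D is 0 ≤ r ≤ 6, 0 ≤ θ ≤ π/2 in polar coordinates, where x = r cos(θ), y = r sin(θ), and dA = r dr dθ.

Under the substitution, the integrand becomes 3r^2, so

    ∬_D (3x^2 + 3y^2) dA = ∫_{0}^{π/2} ∫_{0}^{6} (3r^2) · r dr dθ.

Inner integral (in r): ∫_{0}^{6} (3r^2) · r dr = 972.

Outer integral (in θ): ∫_{0}^{π/2} (972) dθ = 486π.

Therefore ∬_D (3x^2 + 3y^2) dA = 486π.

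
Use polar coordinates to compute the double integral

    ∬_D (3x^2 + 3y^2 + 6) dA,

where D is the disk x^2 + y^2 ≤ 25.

The region D is 0 ≤ r ≤ 5, 0 ≤ θ ≤ 2π in polar coordinates, where x = r cos(θ), y = r sin(θ), and dA = r dr dθ.

Under the substitution, the integrand becomes 3r^2 + 6, so

    ∬_D (3x^2 + 3y^2 + 6) dA = ∫_{0}^{2π} ∫_{0}^{5} (3r^2 + 6) · r dr dθ.

Inner integral (in r): ∫_{0}^{5} (3r^2 + 6) · r dr = 2175/4.

Outer integral (in θ): ∫_{0}^{2π} (2175/4) dθ = 2175π/2.

Therefore ∬_D (3x^2 + 3y^2 + 6) dA = 2175π/2.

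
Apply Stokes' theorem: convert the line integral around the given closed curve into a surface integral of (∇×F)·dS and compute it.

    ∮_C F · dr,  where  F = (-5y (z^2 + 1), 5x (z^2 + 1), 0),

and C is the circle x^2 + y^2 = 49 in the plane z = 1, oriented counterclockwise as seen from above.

Let S be the flat disk x^2 + y^2 ≤ 49 in the plane z = 1, with upward unit normal n̂ = ẑ. By Stokes' theorem,

    ∮_C F · dr = ∬_S (∇ × F) · n̂ dS = ∬_D (curl F)_z dA,

where D is the disk x^2 + y^2 ≤ 49.

Compute the curl of F = (-5y (z^2 + 1), 5x (z^2 + 1), 0):
    (∇ × F)_x = ∂F_z/∂y - ∂F_y/∂z = -10x z,
    (∇ × F)_y = ∂F_x/∂z - ∂F_z/∂x = -10y z,
    (∇ × F)_z = ∂F_y/∂x - ∂F_x/∂y = 10z^2 + 10.

On z = 1, (curl F)_z = 20.

Convert to polar (x = r cos θ, y = r sin θ, dA = r dr dθ); the integrand becomes 20, so

    ∬_D (curl F)_z dA = ∫_0^{2π} ∫_0^{7} (20) · r dr dθ.

Inner (r from 0 to 7): 490.
Outer (θ from 0 to 2π): 980π.

Therefore ∮_C F · dr = 980π.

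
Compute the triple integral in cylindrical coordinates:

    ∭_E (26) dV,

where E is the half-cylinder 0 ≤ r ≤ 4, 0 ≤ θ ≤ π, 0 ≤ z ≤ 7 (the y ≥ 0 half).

In cylindrical coordinates, x = r cos(θ), y = r sin(θ), z = z, and dV = r dr dθ dz.

The integrand becomes 26, so

    ∭_E (26) dV = ∫_{0}^{π} ∫_{0}^{4} ∫_{0}^{7} (26) · r dz dr dθ.

Inner (z): 182r.
Middle (r from 0 to 4): 1456.
Outer (θ): 1456π.

Therefore the triple integral equals 1456π.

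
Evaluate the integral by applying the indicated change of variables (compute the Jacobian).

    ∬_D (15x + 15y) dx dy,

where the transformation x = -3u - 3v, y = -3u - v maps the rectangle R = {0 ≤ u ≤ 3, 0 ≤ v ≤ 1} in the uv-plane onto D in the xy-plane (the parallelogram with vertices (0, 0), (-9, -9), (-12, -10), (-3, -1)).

Compute the Jacobian determinant of (x, y) with respect to (u, v):

    ∂(x,y)/∂(u,v) = | -3  -3 | = (-3)(-1) - (-3)(-3) = -6.
                   | -3  -1 |

Its absolute value is |J| = 6 (the area scaling factor).

Substituting x = -3u - 3v, y = -3u - v into the integrand,

    15x + 15y → -90u - 60v,

so the integral becomes

    ∬_R (-90u - 60v) · |J| du dv = ∫_0^3 ∫_0^1 (-540u - 360v) dv du.

Inner (v): -540u - 180.
Outer (u): -2970.

Therefore ∬_D (15x + 15y) dx dy = -2970.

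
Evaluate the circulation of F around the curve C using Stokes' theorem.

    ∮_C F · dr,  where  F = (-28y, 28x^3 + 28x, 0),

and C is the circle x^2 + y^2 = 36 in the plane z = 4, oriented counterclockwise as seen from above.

Let S be the flat disk x^2 + y^2 ≤ 36 in the plane z = 4, with upward unit normal n̂ = ẑ. By Stokes' theorem,

    ∮_C F · dr = ∬_S (∇ × F) · n̂ dS = ∬_D (curl F)_z dA,

where D is the disk x^2 + y^2 ≤ 36.

Compute the curl of F = (-28y, 28x^3 + 28x, 0):
    (∇ × F)_x = ∂F_z/∂y - ∂F_y/∂z = 0,
    (∇ × F)_y = ∂F_x/∂z - ∂F_z/∂x = 0,
    (∇ × F)_z = ∂F_y/∂x - ∂F_x/∂y = 84x^2 + 56.

On z = 4, (curl F)_z = 84x^2 + 56.

Convert to polar (x = r cos θ, y = r sin θ, dA = r dr dθ); the integrand becomes 84r^2cos(θ)^2 + 56, so

    ∬_D (curl F)_z dA = ∫_0^{2π} ∫_0^{6} (84r^2cos(θ)^2 + 56) · r dr dθ.

Inner (r from 0 to 6): 27216cos(θ)^2 + 1008.
Outer (θ from 0 to 2π): 29232π.

Therefore ∮_C F · dr = 29232π.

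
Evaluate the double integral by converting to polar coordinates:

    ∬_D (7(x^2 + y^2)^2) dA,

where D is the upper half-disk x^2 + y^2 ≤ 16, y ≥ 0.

The region D is 0 ≤ r ≤ 4, 0 ≤ θ ≤ π in polar coordinates, where x = r cos(θ), y = r sin(θ), and dA = r dr dθ.

Under the substitution, the integrand becomes 7r^4, so

    ∬_D (7(x^2 + y^2)^2) dA = ∫_{0}^{π} ∫_{0}^{4} (7r^4) · r dr dθ.

Inner integral (in r): ∫_{0}^{4} (7r^4) · r dr = 14336/3.

Outer integral (in θ): ∫_{0}^{π} (14336/3) dθ = 14336π/3.

Therefore ∬_D (7(x^2 + y^2)^2) dA = 14336π/3.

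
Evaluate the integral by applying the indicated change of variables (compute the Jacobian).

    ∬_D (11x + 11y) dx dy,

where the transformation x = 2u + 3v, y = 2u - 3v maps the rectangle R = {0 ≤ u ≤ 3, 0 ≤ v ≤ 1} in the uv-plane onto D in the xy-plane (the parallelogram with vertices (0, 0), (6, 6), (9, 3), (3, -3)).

Compute the Jacobian determinant of (x, y) with respect to (u, v):

    ∂(x,y)/∂(u,v) = | 2  3 | = (2)(-3) - (3)(2) = -12.
                   | 2  -3 |

Its absolute value is |J| = 12 (the area scaling factor).

Substituting x = 2u + 3v, y = 2u - 3v into the integrand,

    11x + 11y → 44u,

so the integral becomes

    ∬_R (44u) · |J| du dv = ∫_0^3 ∫_0^1 (528u) dv du.

Inner (v): 528u.
Outer (u): 2376.

Therefore ∬_D (11x + 11y) dx dy = 2376.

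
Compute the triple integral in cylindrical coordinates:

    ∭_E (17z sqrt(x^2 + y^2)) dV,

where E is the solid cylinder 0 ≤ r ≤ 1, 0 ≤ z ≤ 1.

In cylindrical coordinates, x = r cos(θ), y = r sin(θ), z = z, and dV = r dr dθ dz.

The integrand becomes 17r z, so

    ∭_E (17z sqrt(x^2 + y^2)) dV = ∫_{0}^{2π} ∫_{0}^{1} ∫_{0}^{1} (17r z) · r dz dr dθ.

Inner (z): 17r^2/2.
Middle (r from 0 to 1): 17/6.
Outer (θ): 17π/3.

Therefore the triple integral equals 17π/3.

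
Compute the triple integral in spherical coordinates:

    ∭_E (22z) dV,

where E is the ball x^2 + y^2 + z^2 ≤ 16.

In spherical coordinates, x = ρ sin(φ) cos(θ), y = ρ sin(φ) sin(θ), z = ρ cos(φ), and dV = ρ^2 sin(φ) dρ dφ dθ.

The integrand becomes 22ρ cos(φ), so

    ∭_E (22z) dV = ∫_{0}^{2π} ∫_{0}^{π} ∫_{0}^{4} (22ρ cos(φ)) · ρ^2 sin(φ) dρ dφ dθ.

Inner (ρ): 704sin(2φ).
Middle (φ): 0.
Outer (θ): 0.

Therefore the triple integral equals 0.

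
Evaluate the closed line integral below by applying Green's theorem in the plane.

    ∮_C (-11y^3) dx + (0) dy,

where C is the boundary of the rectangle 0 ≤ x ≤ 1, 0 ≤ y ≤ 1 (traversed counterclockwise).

Green's theorem converts the closed line integral into a double integral over the enclosed region D:

    ∮_C P dx + Q dy = ∬_D (∂Q/∂x - ∂P/∂y) dA.

Here P = -11y^3, Q = 0, so

    ∂Q/∂x = 0,    ∂P/∂y = -33y^2,
    ∂Q/∂x - ∂P/∂y = 33y^2.

D is the region 0 ≤ x ≤ 1, 0 ≤ y ≤ 1. Evaluating the double integral:

    ∬_D (33y^2) dA = ∫_0^{1} ∫_0^{1} (33y^2) dy dx.

Inner (y from 0 to 1): 11.
Outer (x from 0 to 1): 11.

Therefore ∮_C P dx + Q dy = 11.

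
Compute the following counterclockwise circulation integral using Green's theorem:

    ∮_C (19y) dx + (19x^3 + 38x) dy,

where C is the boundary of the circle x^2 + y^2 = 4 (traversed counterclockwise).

Green's theorem converts the closed line integral into a double integral over the enclosed region D:

    ∮_C P dx + Q dy = ∬_D (∂Q/∂x - ∂P/∂y) dA.

Here P = 19y, Q = 19x^3 + 38x, so

    ∂Q/∂x = 57x^2 + 38,    ∂P/∂y = 19,
    ∂Q/∂x - ∂P/∂y = 57x^2 + 19.

D is the region x^2 + y^2 ≤ 4. Evaluating the double integral:

In polar coordinates (x = r cos θ, y = r sin θ, dA = r dr dθ) the integrand becomes 57r^2cos(θ)^2 + 19, so

    ∬_D (57x^2 + 19) dA = ∫_0^{2π} ∫_0^{2} (57r^2cos(θ)^2 + 19) · r dr dθ.

Inner (r from 0 to 2): 228cos(θ)^2 + 38.
Outer (θ from 0 to 2π): 304π.

Therefore ∮_C P dx + Q dy = 304π.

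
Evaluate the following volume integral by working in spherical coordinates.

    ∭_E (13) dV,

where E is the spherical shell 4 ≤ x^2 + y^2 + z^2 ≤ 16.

In spherical coordinates, x = ρ sin(φ) cos(θ), y = ρ sin(φ) sin(θ), z = ρ cos(φ), and dV = ρ^2 sin(φ) dρ dφ dθ.

The integrand becomes 13, so

    ∭_E (13) dV = ∫_{0}^{2π} ∫_{0}^{π} ∫_{2}^{4} (13) · ρ^2 sin(φ) dρ dφ dθ.

Inner (ρ): 728sin(φ)/3.
Middle (φ): 1456/3.
Outer (θ): 2912π/3.

Therefore the triple integral equals 2912π/3.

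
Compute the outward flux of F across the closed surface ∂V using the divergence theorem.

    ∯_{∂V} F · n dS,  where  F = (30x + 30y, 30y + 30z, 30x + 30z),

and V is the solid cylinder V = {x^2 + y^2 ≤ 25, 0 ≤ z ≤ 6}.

By the divergence theorem,

    ∯_{∂V} F · n dS = ∭_V (∇ · F) dV.

Compute the divergence:
    ∇ · F = ∂F_x/∂x + ∂F_y/∂y + ∂F_z/∂z = 30 + 30 + 30 = 90.

In cylindrical coordinates, x = r cos(θ), y = r sin(θ), z = z, dV = r dr dθ dz, with 0 ≤ r ≤ 5, 0 ≤ θ ≤ 2π, 0 ≤ z ≤ 6.

The integrand, after substitution and multiplying by the volume element, becomes (90) · r, so

    ∭_V (∇·F) dV = ∫_0^{2π} ∫_0^{5} ∫_0^{6} (90) · r dz dr dθ.

Inner (z from 0 to 6): 540r.
Middle (r from 0 to 5): 6750.
Outer (θ from 0 to 2π): 13500π.

Therefore ∯_{∂V} F · n dS = 13500π.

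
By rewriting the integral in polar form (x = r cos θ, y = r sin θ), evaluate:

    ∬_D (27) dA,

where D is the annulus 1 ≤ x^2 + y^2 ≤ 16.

The region D is 1 ≤ r ≤ 4, 0 ≤ θ ≤ 2π in polar coordinates, where x = r cos(θ), y = r sin(θ), and dA = r dr dθ.

Under the substitution, the integrand becomes 27, so

    ∬_D (27) dA = ∫_{0}^{2π} ∫_{1}^{4} (27) · r dr dθ.

Inner integral (in r): ∫_{1}^{4} (27) · r dr = 405/2.

Outer integral (in θ): ∫_{0}^{2π} (405/2) dθ = 405π.

Therefore ∬_D (27) dA = 405π.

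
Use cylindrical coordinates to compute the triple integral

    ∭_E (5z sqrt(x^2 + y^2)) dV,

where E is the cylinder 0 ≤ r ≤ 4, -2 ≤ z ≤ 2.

In cylindrical coordinates, x = r cos(θ), y = r sin(θ), z = z, and dV = r dr dθ dz.

The integrand becomes 5r z, so

    ∭_E (5z sqrt(x^2 + y^2)) dV = ∫_{0}^{2π} ∫_{0}^{4} ∫_{-2}^{2} (5r z) · r dz dr dθ.

Inner (z): 0.
Middle (r from 0 to 4): 0.
Outer (θ): 0.

Therefore the triple integral equals 0.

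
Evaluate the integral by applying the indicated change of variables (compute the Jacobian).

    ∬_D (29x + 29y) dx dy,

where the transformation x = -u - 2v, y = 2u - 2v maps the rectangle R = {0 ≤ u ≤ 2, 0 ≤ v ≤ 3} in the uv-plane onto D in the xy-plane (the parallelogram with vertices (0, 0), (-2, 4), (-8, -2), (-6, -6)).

Compute the Jacobian determinant of (x, y) with respect to (u, v):

    ∂(x,y)/∂(u,v) = | -1  -2 | = (-1)(-2) - (-2)(2) = 6.
                   | 2  -2 |

Its absolute value is |J| = 6 (the area scaling factor).

Substituting x = -u - 2v, y = 2u - 2v into the integrand,

    29x + 29y → 29u - 116v,

so the integral becomes

    ∬_R (29u - 116v) · |J| du dv = ∫_0^2 ∫_0^3 (174u - 696v) dv du.

Inner (v): 522u - 3132.
Outer (u): -5220.

Therefore ∬_D (29x + 29y) dx dy = -5220.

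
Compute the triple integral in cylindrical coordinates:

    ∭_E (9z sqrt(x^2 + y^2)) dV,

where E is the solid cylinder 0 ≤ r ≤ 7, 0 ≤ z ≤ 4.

In cylindrical coordinates, x = r cos(θ), y = r sin(θ), z = z, and dV = r dr dθ dz.

The integrand becomes 9r z, so

    ∭_E (9z sqrt(x^2 + y^2)) dV = ∫_{0}^{2π} ∫_{0}^{7} ∫_{0}^{4} (9r z) · r dz dr dθ.

Inner (z): 72r^2.
Middle (r from 0 to 7): 8232.
Outer (θ): 16464π.

Therefore the triple integral equals 16464π.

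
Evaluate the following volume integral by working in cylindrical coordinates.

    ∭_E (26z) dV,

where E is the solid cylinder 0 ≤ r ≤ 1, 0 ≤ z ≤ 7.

In cylindrical coordinates, x = r cos(θ), y = r sin(θ), z = z, and dV = r dr dθ dz.

The integrand becomes 26z, so

    ∭_E (26z) dV = ∫_{0}^{2π} ∫_{0}^{1} ∫_{0}^{7} (26z) · r dz dr dθ.

Inner (z): 637r.
Middle (r from 0 to 1): 637/2.
Outer (θ): 637π.

Therefore the triple integral equals 637π.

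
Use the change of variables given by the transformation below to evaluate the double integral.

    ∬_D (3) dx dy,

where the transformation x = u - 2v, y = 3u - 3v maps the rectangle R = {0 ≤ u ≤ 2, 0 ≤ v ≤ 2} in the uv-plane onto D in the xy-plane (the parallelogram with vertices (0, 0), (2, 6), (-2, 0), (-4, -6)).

Compute the Jacobian determinant of (x, y) with respect to (u, v):

    ∂(x,y)/∂(u,v) = | 1  -2 | = (1)(-3) - (-2)(3) = 3.
                   | 3  -3 |

Its absolute value is |J| = 3 (the area scaling factor).

Substituting x = u - 2v, y = 3u - 3v into the integrand,

    3 → 3,

so the integral becomes

    ∬_R (3) · |J| du dv = ∫_0^2 ∫_0^2 (9) dv du.

Inner (v): 18.
Outer (u): 36.

Therefore ∬_D (3) dx dy = 36.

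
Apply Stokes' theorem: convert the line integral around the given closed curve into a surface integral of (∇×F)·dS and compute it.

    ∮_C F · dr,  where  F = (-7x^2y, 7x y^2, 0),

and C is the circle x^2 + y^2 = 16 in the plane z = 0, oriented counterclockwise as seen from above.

Let S be the flat disk x^2 + y^2 ≤ 16 in the plane z = 0, with upward unit normal n̂ = ẑ. By Stokes' theorem,

    ∮_C F · dr = ∬_S (∇ × F) · n̂ dS = ∬_D (curl F)_z dA,

where D is the disk x^2 + y^2 ≤ 16.

Compute the curl of F = (-7x^2y, 7x y^2, 0):
    (∇ × F)_x = ∂F_z/∂y - ∂F_y/∂z = 0,
    (∇ × F)_y = ∂F_x/∂z - ∂F_z/∂x = 0,
    (∇ × F)_z = ∂F_y/∂x - ∂F_x/∂y = 7x^2 + 7y^2.

On z = 0, (curl F)_z = 7x^2 + 7y^2.

Convert to polar (x = r cos θ, y = r sin θ, dA = r dr dθ); the integrand becomes 7r^2, so

    ∬_D (curl F)_z dA = ∫_0^{2π} ∫_0^{4} (7r^2) · r dr dθ.

Inner (r from 0 to 4): 448.
Outer (θ from 0 to 2π): 896π.

Therefore ∮_C F · dr = 896π.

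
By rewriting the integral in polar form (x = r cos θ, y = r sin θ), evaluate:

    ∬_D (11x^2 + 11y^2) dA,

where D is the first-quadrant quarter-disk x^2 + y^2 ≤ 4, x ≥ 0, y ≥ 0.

The region D is 0 ≤ r ≤ 2, 0 ≤ θ ≤ π/2 in polar coordinates, where x = r cos(θ), y = r sin(θ), and dA = r dr dθ.

Under the substitution, the integrand becomes 11r^2, so

    ∬_D (11x^2 + 11y^2) dA = ∫_{0}^{π/2} ∫_{0}^{2} (11r^2) · r dr dθ.

Inner integral (in r): ∫_{0}^{2} (11r^2) · r dr = 44.

Outer integral (in θ): ∫_{0}^{π/2} (44) dθ = 22π.

Therefore ∬_D (11x^2 + 11y^2) dA = 22π.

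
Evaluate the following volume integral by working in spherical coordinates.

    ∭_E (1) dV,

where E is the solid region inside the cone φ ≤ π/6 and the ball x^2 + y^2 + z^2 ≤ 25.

In spherical coordinates, x = ρ sin(φ) cos(θ), y = ρ sin(φ) sin(θ), z = ρ cos(φ), and dV = ρ^2 sin(φ) dρ dφ dθ.

The integrand becomes 1, so

    ∭_E (1) dV = ∫_{0}^{2π} ∫_{0}^{π/6} ∫_{0}^{5} (1) · ρ^2 sin(φ) dρ dφ dθ.

Inner (ρ): 125sin(φ)/3.
Middle (φ): 125/3 - 125sqrt(3)/6.
Outer (θ): 125π (2 - sqrt(3))/3.

Therefore the triple integral equals 125π (2 - sqrt(3))/3.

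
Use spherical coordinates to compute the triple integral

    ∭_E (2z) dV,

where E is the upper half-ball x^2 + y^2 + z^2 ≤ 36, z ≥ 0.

In spherical coordinates, x = ρ sin(φ) cos(θ), y = ρ sin(φ) sin(θ), z = ρ cos(φ), and dV = ρ^2 sin(φ) dρ dφ dθ.

The integrand becomes 2ρ cos(φ), so

    ∭_E (2z) dV = ∫_{0}^{2π} ∫_{0}^{π/2} ∫_{0}^{6} (2ρ cos(φ)) · ρ^2 sin(φ) dρ dφ dθ.

Inner (ρ): 324sin(2φ).
Middle (φ): 324.
Outer (θ): 648π.

Therefore the triple integral equals 648π.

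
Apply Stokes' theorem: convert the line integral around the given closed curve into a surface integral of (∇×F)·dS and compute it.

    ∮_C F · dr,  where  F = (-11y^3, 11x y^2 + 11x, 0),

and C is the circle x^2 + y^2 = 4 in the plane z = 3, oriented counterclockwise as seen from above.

Let S be the flat disk x^2 + y^2 ≤ 4 in the plane z = 3, with upward unit normal n̂ = ẑ. By Stokes' theorem,

    ∮_C F · dr = ∬_S (∇ × F) · n̂ dS = ∬_D (curl F)_z dA,

where D is the disk x^2 + y^2 ≤ 4.

Compute the curl of F = (-11y^3, 11x y^2 + 11x, 0):
    (∇ × F)_x = ∂F_z/∂y - ∂F_y/∂z = 0,
    (∇ × F)_y = ∂F_x/∂z - ∂F_z/∂x = 0,
    (∇ × F)_z = ∂F_y/∂x - ∂F_x/∂y = 44y^2 + 11.

On z = 3, (curl F)_z = 44y^2 + 11.

Convert to polar (x = r cos θ, y = r sin θ, dA = r dr dθ); the integrand becomes 44r^2sin(θ)^2 + 11, so

    ∬_D (curl F)_z dA = ∫_0^{2π} ∫_0^{2} (44r^2sin(θ)^2 + 11) · r dr dθ.

Inner (r from 0 to 2): 176sin(θ)^2 + 22.
Outer (θ from 0 to 2π): 220π.

Therefore ∮_C F · dr = 220π.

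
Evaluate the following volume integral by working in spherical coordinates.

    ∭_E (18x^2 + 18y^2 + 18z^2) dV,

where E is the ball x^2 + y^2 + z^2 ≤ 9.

In spherical coordinates, x = ρ sin(φ) cos(θ), y = ρ sin(φ) sin(θ), z = ρ cos(φ), and dV = ρ^2 sin(φ) dρ dφ dθ.

The integrand becomes 18ρ^2, so

    ∭_E (18x^2 + 18y^2 + 18z^2) dV = ∫_{0}^{2π} ∫_{0}^{π} ∫_{0}^{3} (18ρ^2) · ρ^2 sin(φ) dρ dφ dθ.

Inner (ρ): 4374sin(φ)/5.
Middle (φ): 8748/5.
Outer (θ): 17496π/5.

Therefore the triple integral equals 17496π/5.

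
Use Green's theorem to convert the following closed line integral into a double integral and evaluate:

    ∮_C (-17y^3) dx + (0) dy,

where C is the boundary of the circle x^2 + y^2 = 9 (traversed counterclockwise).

Green's theorem converts the closed line integral into a double integral over the enclosed region D:

    ∮_C P dx + Q dy = ∬_D (∂Q/∂x - ∂P/∂y) dA.

Here P = -17y^3, Q = 0, so

    ∂Q/∂x = 0,    ∂P/∂y = -51y^2,
    ∂Q/∂x - ∂P/∂y = 51y^2.

D is the region x^2 + y^2 ≤ 9. Evaluating the double integral:

In polar coordinates (x = r cos θ, y = r sin θ, dA = r dr dθ) the integrand becomes 51r^2sin(θ)^2, so

    ∬_D (51y^2) dA = ∫_0^{2π} ∫_0^{3} (51r^2sin(θ)^2) · r dr dθ.

Inner (r from 0 to 3): 4131sin(θ)^2/4.
Outer (θ from 0 to 2π): 4131π/4.

Therefore ∮_C P dx + Q dy = 4131π/4.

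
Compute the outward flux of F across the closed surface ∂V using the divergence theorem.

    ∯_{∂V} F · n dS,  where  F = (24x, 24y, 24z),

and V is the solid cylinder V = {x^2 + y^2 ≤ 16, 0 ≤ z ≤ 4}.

By the divergence theorem,

    ∯_{∂V} F · n dS = ∭_V (∇ · F) dV.

Compute the divergence:
    ∇ · F = ∂F_x/∂x + ∂F_y/∂y + ∂F_z/∂z = 24 + 24 + 24 = 72.

In cylindrical coordinates, x = r cos(θ), y = r sin(θ), z = z, dV = r dr dθ dz, with 0 ≤ r ≤ 4, 0 ≤ θ ≤ 2π, 0 ≤ z ≤ 4.

The integrand, after substitution and multiplying by the volume element, becomes (72) · r, so

    ∭_V (∇·F) dV = ∫_0^{2π} ∫_0^{4} ∫_0^{4} (72) · r dz dr dθ.

Inner (z from 0 to 4): 288r.
Middle (r from 0 to 4): 2304.
Outer (θ from 0 to 2π): 4608π.

Therefore ∯_{∂V} F · n dS = 4608π.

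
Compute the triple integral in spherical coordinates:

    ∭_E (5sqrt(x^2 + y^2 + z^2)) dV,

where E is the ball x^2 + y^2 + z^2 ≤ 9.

In spherical coordinates, x = ρ sin(φ) cos(θ), y = ρ sin(φ) sin(θ), z = ρ cos(φ), and dV = ρ^2 sin(φ) dρ dφ dθ.

The integrand becomes 5ρ, so

    ∭_E (5sqrt(x^2 + y^2 + z^2)) dV = ∫_{0}^{2π} ∫_{0}^{π} ∫_{0}^{3} (5ρ) · ρ^2 sin(φ) dρ dφ dθ.

Inner (ρ): 405sin(φ)/4.
Middle (φ): 405/2.
Outer (θ): 405π.

Therefore the triple integral equals 405π.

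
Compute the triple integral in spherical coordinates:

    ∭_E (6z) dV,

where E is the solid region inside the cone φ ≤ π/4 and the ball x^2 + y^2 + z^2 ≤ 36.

In spherical coordinates, x = ρ sin(φ) cos(θ), y = ρ sin(φ) sin(θ), z = ρ cos(φ), and dV = ρ^2 sin(φ) dρ dφ dθ.

The integrand becomes 6ρ cos(φ), so

    ∭_E (6z) dV = ∫_{0}^{2π} ∫_{0}^{π/4} ∫_{0}^{6} (6ρ cos(φ)) · ρ^2 sin(φ) dρ dφ dθ.

Inner (ρ): 972sin(2φ).
Middle (φ): 486.
Outer (θ): 972π.

Therefore the triple integral equals 972π.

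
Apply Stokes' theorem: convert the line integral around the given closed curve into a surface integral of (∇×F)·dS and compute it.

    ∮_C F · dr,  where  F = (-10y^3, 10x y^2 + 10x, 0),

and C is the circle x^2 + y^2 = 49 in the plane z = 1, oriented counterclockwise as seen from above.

Let S be the flat disk x^2 + y^2 ≤ 49 in the plane z = 1, with upward unit normal n̂ = ẑ. By Stokes' theorem,

    ∮_C F · dr = ∬_S (∇ × F) · n̂ dS = ∬_D (curl F)_z dA,

where D is the disk x^2 + y^2 ≤ 49.

Compute the curl of F = (-10y^3, 10x y^2 + 10x, 0):
    (∇ × F)_x = ∂F_z/∂y - ∂F_y/∂z = 0,
    (∇ × F)_y = ∂F_x/∂z - ∂F_z/∂x = 0,
    (∇ × F)_z = ∂F_y/∂x - ∂F_x/∂y = 40y^2 + 10.

On z = 1, (curl F)_z = 40y^2 + 10.

Convert to polar (x = r cos θ, y = r sin θ, dA = r dr dθ); the integrand becomes 40r^2sin(θ)^2 + 10, so

    ∬_D (curl F)_z dA = ∫_0^{2π} ∫_0^{7} (40r^2sin(θ)^2 + 10) · r dr dθ.

Inner (r from 0 to 7): 24010sin(θ)^2 + 245.
Outer (θ from 0 to 2π): 24500π.

Therefore ∮_C F · dr = 24500π.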